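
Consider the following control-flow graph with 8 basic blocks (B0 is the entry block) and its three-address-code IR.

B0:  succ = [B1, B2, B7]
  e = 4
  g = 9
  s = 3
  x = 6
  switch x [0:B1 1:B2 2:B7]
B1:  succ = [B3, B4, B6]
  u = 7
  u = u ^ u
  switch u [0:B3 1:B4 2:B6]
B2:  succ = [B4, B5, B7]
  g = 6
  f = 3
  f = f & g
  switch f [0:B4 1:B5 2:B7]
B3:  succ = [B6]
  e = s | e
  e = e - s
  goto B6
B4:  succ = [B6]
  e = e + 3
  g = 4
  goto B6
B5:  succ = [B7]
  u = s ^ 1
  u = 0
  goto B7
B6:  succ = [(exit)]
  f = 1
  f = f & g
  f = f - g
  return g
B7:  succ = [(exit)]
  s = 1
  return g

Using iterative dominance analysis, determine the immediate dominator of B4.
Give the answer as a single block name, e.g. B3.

Answer: B0

Working:
idom tree: B1←B0 B2←B0 B3←B1 B4←B0 B5←B2 B6←B0 B7←B0
Dom∩ at merges:
  B4: preds {B1,B2}: {B0,B1} ∩ {B0,B2} = {B0}; idom=B0
  B6: preds {B1,B3,B4}: {B0,B1} ∩ {B0,B1,B3} ∩ {B0,B4} = {B0}; idom=B0
  B7: preds {B0,B2,B5}: {B0} ∩ {B0,B2} ∩ {B0,B2,B5} = {B0}; idom=B0

idom(B4) = B0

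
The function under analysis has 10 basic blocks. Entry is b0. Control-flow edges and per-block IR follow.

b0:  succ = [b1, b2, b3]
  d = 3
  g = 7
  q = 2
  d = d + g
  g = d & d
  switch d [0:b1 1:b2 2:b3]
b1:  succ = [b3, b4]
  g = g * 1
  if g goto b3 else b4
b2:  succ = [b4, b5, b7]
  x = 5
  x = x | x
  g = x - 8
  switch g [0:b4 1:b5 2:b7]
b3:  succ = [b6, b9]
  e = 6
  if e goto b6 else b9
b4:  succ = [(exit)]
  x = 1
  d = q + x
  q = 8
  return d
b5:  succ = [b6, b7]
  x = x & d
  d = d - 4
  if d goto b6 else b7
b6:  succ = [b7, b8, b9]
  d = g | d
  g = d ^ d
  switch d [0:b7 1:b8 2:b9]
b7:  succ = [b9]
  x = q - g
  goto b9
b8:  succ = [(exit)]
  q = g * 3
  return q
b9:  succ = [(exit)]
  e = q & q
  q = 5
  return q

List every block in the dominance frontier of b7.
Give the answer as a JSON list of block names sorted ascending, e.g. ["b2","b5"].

idom tree: b1←b0 b2←b0 b3←b0 b4←b0 b5←b2 b6←b0 b7←b0 b8←b6 b9←b0
Dom∩ at merges:
  b3: preds {b0,b1}: {b0} ∩ {b0,b1} = {b0}; idom=b0
  b4: preds {b1,b2}: {b0,b1} ∩ {b0,b2} = {b0}; idom=b0
  b6: preds {b3,b5}: {b0,b3} ∩ {b0,b2,b5} = {b0}; idom=b0
  b7: preds {b2,b5,b6}: {b0,b2} ∩ {b0,b2,b5} ∩ {b0,b6} = {b0}; idom=b0
  b9: preds {b3,b6,b7}: {b0,b3} ∩ {b0,b6} ∩ {b0,b7} = {b0}; idom=b0

DF walk-up:
  join b3 pred b0: · stop@b0
  join b3 pred b1: b1 stop@b0
  join b4 pred b1: b1 stop@b0
  join b4 pred b2: b2 stop@b0
  join b6 pred b3: b3 stop@b0
  join b6 pred b5: b5→b2 stop@b0
  join b7 pred b2: b2 stop@b0
  join b7 pred b5: b5→b2 stop@b0
  join b7 pred b6: b6 stop@b0
  join b9 pred b3: b3 stop@b0
  join b9 pred b6: b6 stop@b0
  join b9 pred b7: b7 stop@b0
  b0 → ∅
  b1 → {b3,b4}
  b2 → {b4,b6,b7}
  b3 → {b6,b9}
  b4 → ∅
  b5 → {b6,b7}
  b6 → {b7,b9}
  b7 → {b9}
  b8 → ∅
  b9 → ∅

DF(b7) = ["b9"]

Answer: ["b9"]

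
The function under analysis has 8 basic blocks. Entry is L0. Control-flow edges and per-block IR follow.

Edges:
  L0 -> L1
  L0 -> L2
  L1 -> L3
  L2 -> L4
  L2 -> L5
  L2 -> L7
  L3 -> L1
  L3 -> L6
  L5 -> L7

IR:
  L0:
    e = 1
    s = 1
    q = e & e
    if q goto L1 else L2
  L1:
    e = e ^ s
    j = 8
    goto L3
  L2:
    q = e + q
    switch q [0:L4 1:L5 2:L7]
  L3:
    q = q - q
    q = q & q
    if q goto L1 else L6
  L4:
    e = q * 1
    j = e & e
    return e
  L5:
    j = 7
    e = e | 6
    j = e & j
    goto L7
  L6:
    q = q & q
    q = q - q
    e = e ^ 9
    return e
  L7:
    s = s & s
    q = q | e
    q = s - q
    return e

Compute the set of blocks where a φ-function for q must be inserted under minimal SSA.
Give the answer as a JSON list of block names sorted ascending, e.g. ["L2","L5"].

idom tree: L1←L0 L2←L0 L3←L1 L4←L2 L5←L2 L6←L3 L7←L2
Join-block Dom:
  L1: preds {L0,L3}: {L0} ∩ {L0,L1,L3} = {L0}; idom=L0
  L7: preds {L2,L5}: {L0,L2} ∩ {L0,L2,L5} = {L0,L2}; idom=L2

Frontier:
  L1←L0: walk · to L0
  L1←L3: walk L3→L1 to L0
  L7←L2: walk · to L2
  L7←L5: walk L5 to L2
  L0: DF=∅
  L1: DF={L1}
  L2: DF=∅
  L3: DF={L1}
  L4: DF=∅
  L5: DF={L7}
  L6: DF=∅
  L7: DF=∅

φ for q: defs {L0,L2,L3,L6,L7}
  DF⁺ = {L1}

Answer: ["L1"]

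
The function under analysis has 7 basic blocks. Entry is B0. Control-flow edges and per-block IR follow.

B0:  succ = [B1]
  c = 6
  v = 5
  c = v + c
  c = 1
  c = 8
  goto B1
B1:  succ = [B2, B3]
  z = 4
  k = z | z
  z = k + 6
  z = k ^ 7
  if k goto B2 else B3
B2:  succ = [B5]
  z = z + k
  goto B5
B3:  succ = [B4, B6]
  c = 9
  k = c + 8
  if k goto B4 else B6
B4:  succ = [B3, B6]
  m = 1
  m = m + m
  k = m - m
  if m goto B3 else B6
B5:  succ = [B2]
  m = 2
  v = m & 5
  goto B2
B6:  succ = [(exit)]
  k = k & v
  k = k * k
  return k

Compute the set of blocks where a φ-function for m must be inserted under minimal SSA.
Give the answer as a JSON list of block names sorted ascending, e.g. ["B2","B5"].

idom tree: B1←B0 B2←B1 B3←B1 B4←B3 B5←B2 B6←B3
Join-block Dom:
  B2: preds {B1,B5}: {B0,B1} ∩ {B0,B1,B2,B5} = {B0,B1}; idom=B1
  B3: preds {B1,B4}: {B0,B1} ∩ {B0,B1,B3,B4} = {B0,B1}; idom=B1
  B6: preds {B3,B4}: {B0,B1,B3} ∩ {B0,B1,B3,B4} = {B0,B1,B3}; idom=B3

Frontier:
  join B2 pred B1: · stop@B1
  join B2 pred B5: B5→B2 stop@B1
  join B3 pred B1: · stop@B1
  join B3 pred B4: B4→B3 stop@B1
  join B6 pred B3: · stop@B3
  join B6 pred B4: B4 stop@B3
  DF(B0)=∅
  DF(B1)=∅
  DF(B2)={B2}
  DF(B3)={B3}
  DF(B4)={B3,B6}
  DF(B5)={B2}
  DF(B6)=∅

φ for m: defs {B4,B5}
  DF⁺ = {B2,B3,B6}

Answer: ["B2", "B3", "B6"]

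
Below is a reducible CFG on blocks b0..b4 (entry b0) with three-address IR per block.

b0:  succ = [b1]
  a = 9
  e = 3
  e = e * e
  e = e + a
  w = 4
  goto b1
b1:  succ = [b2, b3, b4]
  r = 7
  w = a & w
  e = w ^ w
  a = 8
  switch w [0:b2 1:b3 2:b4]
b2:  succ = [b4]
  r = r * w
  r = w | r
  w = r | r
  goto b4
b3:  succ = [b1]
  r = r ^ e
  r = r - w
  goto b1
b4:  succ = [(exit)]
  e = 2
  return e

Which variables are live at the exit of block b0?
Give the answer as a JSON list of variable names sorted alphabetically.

Answer: ["a", "w"]

Analysis:
Block summaries:
  b0: {a,e,w} / ∅
  b1: {a,e,r,w} / {a,w}
  b2: {r,w} / {r,w}
  b3: {r} / {e,r,w}
  b4: {e} / ∅

Backward fixpoint:
  b0 li=∅ lo={a,w}
  b1 li={a,w} lo={a,e,r,w}
  b2 li={r,w} lo=∅
  b3 li={a,e,r,w} lo={a,w}
  b4 li=∅ lo=∅

live-out(b0) = ["a", "w"]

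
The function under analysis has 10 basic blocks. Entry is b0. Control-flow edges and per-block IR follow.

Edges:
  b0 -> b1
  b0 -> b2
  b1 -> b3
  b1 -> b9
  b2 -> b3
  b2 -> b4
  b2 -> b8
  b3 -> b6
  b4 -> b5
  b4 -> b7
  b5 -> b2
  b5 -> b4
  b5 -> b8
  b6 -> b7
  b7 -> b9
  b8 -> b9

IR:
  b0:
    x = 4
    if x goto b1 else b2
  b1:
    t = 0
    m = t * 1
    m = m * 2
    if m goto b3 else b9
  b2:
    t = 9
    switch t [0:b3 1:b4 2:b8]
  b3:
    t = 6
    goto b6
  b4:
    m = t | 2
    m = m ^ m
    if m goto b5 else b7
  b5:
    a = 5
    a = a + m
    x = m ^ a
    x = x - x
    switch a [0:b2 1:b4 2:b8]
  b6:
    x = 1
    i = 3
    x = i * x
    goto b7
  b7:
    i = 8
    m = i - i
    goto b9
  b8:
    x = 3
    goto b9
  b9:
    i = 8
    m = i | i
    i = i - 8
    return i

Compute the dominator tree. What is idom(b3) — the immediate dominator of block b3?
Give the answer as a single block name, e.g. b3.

idom tree: b1←b0 b2←b0 b3←b0 b4←b2 b5←b4 b6←b3 b7←b0 b8←b2 b9←b0
Dom at joins:
  b2: preds {b0,b5}: {b0} ∩ {b0,b2,b4,b5} = {b0}; idom=b0
  b3: preds {b1,b2}: {b0,b1} ∩ {b0,b2} = {b0}; idom=b0
  b4: preds {b2,b5}: {b0,b2} ∩ {b0,b2,b4,b5} = {b0,b2}; idom=b2
  b7: preds {b4,b6}: {b0,b2,b4} ∩ {b0,b3,b6} = {b0}; idom=b0
  b8: preds {b2,b5}: {b0,b2} ∩ {b0,b2,b4,b5} = {b0,b2}; idom=b2
  b9: preds {b1,b7,b8}: {b0,b1} ∩ {b0,b7} ∩ {b0,b2,b8} = {b0}; idom=b0

idom(b3) = b0

Answer: b0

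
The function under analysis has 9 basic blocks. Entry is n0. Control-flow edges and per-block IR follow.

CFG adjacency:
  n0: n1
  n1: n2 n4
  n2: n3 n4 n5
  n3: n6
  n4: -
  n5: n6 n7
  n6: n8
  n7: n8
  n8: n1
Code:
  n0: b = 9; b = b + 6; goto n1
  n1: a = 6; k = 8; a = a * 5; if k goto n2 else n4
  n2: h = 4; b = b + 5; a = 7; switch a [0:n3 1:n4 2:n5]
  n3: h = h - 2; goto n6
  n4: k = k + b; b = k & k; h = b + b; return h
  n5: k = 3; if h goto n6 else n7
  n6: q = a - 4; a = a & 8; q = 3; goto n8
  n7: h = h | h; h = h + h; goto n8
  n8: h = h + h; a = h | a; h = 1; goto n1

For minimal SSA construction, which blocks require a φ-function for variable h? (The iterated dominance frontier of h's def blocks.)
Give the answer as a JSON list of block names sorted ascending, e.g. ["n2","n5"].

idom tree: n1←n0 n2←n1 n3←n2 n4←n1 n5←n2 n6←n2 n7←n5 n8←n2
Dom at joins:
  n1: preds {n0,n8}: {n0} ∩ {n0,n1,n2,n8} = {n0}; idom=n0
  n4: preds {n1,n2}: {n0,n1} ∩ {n0,n1,n2} = {n0,n1}; idom=n1
  n6: preds {n3,n5}: {n0,n1,n2,n3} ∩ {n0,n1,n2,n5} = {n0,n1,n2}; idom=n2
  n8: preds {n6,n7}: {n0,n1,n2,n6} ∩ {n0,n1,n2,n5,n7} = {n0,n1,n2}; idom=n2

DF derivation:
  n1←n0: walk · to n0
  n1←n8: walk n8→n2→n1 to n0
  n4←n1: walk · to n1
  n4←n2: walk n2 to n1
  n6←n3: walk n3 to n2
  n6←n5: walk n5 to n2
  n8←n6: walk n6 to n2
  n8←n7: walk n7→n5 to n2
  n0 → ∅
  n1 → {n1}
  n2 → {n1,n4}
  n3 → {n6}
  n4 → ∅
  n5 → {n6,n8}
  n6 → {n8}
  n7 → {n8}
  n8 → {n1}

φ for h: defs {n2,n3,n4,n7,n8}
  DF⁺ = {n1,n4,n6,n8}

Answer: ["n1", "n4", "n6", "n8"]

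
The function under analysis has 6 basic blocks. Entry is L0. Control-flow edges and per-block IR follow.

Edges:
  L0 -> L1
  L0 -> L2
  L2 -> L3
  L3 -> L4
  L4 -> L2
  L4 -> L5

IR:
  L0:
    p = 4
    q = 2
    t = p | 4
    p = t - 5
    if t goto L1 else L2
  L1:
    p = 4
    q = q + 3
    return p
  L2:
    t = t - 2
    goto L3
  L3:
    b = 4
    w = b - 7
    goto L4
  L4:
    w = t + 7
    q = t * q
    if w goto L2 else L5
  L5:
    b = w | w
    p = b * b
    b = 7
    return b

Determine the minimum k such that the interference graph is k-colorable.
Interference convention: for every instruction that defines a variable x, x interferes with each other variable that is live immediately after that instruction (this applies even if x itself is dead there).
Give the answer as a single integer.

Answer: 3

Derivation:
Per-block:
  L0: def={p,q,t} ue=∅
  L1: def={p,q} ue={q}
  L2: def={t} ue={t}
  L3: def={b,w} ue=∅
  L4: def={q,w} ue={q,t}
  L5: def={b,p} ue={w}

Live sets:
  live L0: ∅→{q,t}
  live L1: {q}→∅
  live L2: {q,t}→{q,t}
  live L3: {q,t}→{q,t}
  live L4: {q,t}→{q,t,w}
  live L5: {w}→∅

Interference:
  b: {q,t}
  p: {q,t}
  q: {b,p,t,w}
  t: {b,p,q,w}
  w: {q,t}

Colouring:
  clique {b,q,t} ⇒ need ≥ 3
  assign b→R2 p→R2 q→R0 t→R1 w→R2 — no edge inside a register ⇒ χ ≤ 3
  χ = 3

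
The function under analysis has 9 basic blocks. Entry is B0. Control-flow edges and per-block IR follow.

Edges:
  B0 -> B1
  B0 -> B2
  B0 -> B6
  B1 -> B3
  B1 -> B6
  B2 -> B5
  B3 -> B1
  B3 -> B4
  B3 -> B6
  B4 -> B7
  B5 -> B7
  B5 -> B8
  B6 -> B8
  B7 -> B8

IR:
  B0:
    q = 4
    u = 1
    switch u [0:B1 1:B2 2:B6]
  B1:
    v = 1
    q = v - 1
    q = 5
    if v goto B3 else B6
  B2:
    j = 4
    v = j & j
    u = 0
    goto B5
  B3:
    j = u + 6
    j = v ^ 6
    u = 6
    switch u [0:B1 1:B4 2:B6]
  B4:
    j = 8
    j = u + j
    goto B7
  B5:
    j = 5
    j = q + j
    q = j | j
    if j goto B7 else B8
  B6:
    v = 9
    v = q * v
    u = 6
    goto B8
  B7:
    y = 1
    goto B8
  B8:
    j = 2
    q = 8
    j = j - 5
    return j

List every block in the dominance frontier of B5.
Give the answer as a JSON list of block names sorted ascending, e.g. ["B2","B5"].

idom tree: B1←B0 B2←B0 B3←B1 B4←B3 B5←B2 B6←B0 B7←B0 B8←B0
Dom at joins:
  B1: preds {B0,B3}: {B0} ∩ {B0,B1,B3} = {B0}; idom=B0
  B6: preds {B0,B1,B3}: {B0} ∩ {B0,B1} ∩ {B0,B1,B3} = {B0}; idom=B0
  B7: preds {B4,B5}: {B0,B1,B3,B4} ∩ {B0,B2,B5} = {B0}; idom=B0
  B8: preds {B5,B6,B7}: {B0,B2,B5} ∩ {B0,B6} ∩ {B0,B7} = {B0}; idom=B0

DF walk-up:
  join B1 pred B0: · stop@B0
  join B1 pred B3: B3→B1 stop@B0
  join B6 pred B0: · stop@B0
  join B6 pred B1: B1 stop@B0
  join B6 pred B3: B3→B1 stop@B0
  join B7 pred B4: B4→B3→B1 stop@B0
  join B7 pred B5: B5→B2 stop@B0
  join B8 pred B5: B5→B2 stop@B0
  join B8 pred B6: B6 stop@B0
  join B8 pred B7: B7 stop@B0
  DF(B0)=∅
  DF(B1)={B1,B6,B7}
  DF(B2)={B7,B8}
  DF(B3)={B1,B6,B7}
  DF(B4)={B7}
  DF(B5)={B7,B8}
  DF(B6)={B8}
  DF(B7)={B8}
  DF(B8)=∅

DF(B5) = ["B7", "B8"]

Answer: ["B7", "B8"]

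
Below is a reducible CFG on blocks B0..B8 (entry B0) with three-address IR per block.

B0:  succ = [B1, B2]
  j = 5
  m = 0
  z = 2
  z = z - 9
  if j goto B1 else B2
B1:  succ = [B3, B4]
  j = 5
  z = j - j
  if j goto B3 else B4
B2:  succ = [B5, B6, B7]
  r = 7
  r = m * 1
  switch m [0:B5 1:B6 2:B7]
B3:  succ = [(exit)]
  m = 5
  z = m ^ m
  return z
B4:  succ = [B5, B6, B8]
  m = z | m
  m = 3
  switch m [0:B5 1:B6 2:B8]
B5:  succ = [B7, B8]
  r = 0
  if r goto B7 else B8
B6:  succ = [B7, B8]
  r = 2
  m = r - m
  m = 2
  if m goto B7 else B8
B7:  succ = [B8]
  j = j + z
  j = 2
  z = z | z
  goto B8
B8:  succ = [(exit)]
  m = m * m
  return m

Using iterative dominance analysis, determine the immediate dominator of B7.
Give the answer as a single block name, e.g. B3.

Answer: B0

Working:
idom tree: B1←B0 B2←B0 B3←B1 B4←B1 B5←B0 B6←B0 B7←B0 B8←B0
Dom∩ at merges:
  B5: preds {B2,B4}: {B0,B2} ∩ {B0,B1,B4} = {B0}; idom=B0
  B6: preds {B2,B4}: {B0,B2} ∩ {B0,B1,B4} = {B0}; idom=B0
  B7: preds {B2,B5,B6}: {B0,B2} ∩ {B0,B5} ∩ {B0,B6} = {B0}; idom=B0
  B8: preds {B4,B5,B6,B7}: {B0,B1,B4} ∩ {B0,B5} ∩ {B0,B6} ∩ {B0,B7} = {B0}; idom=B0

idom(B7) = B0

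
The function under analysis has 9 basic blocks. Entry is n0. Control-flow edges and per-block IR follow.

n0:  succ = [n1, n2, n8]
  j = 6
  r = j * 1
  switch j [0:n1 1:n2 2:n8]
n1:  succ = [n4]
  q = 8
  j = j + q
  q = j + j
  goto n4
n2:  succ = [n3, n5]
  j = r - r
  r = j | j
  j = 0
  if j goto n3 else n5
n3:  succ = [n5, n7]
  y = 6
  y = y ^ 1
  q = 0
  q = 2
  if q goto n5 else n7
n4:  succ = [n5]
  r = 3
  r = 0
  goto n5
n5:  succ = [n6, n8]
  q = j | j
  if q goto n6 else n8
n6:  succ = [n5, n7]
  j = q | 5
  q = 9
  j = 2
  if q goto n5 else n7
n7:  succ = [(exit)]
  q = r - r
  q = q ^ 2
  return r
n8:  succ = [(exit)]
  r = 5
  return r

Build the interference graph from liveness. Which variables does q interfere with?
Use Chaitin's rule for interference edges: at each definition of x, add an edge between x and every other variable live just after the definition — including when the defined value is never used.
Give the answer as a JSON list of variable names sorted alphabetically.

Block summaries:
  n0: def={j,r} ue=∅
  n1: def={j,q} ue={j}
  n2: def={j,r} ue={r}
  n3: def={q,y} ue=∅
  n4: def={r} ue=∅
  n5: def={q} ue={j}
  n6: def={j,q} ue={q}
  n7: def={q} ue={r}
  n8: def={r} ue=∅

Backward fixpoint:
  n0 li=∅ lo={j,r}
  n1 li={j} lo={j}
  n2 li={r} lo={j,r}
  n3 li={j,r} lo={j,r}
  n4 li={j} lo={j,r}
  n5 li={j,r} lo={q,r}
  n6 li={q,r} lo={j,r}
  n7 li={r} lo=∅
  n8 li=∅ lo=∅

Conflict graph:
  j: {q,r,y}
  q: {j,r}
  r: {j,q,y}
  y: {j,r}

N(q) = ["j", "r"]

Answer: ["j", "r"]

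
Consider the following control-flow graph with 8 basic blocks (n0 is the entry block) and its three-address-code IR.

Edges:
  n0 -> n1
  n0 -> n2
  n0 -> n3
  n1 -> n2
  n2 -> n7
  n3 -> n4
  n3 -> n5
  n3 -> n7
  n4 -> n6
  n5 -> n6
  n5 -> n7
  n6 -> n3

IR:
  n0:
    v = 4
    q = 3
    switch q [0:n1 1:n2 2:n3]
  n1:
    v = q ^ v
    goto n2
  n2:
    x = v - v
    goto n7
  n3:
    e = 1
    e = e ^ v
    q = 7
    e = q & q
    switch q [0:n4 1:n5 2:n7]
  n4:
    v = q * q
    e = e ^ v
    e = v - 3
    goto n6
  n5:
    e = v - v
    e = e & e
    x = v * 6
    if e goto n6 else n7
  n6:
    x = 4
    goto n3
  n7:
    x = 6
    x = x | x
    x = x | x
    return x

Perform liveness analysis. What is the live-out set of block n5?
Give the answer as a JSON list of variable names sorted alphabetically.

Per-block:
  n0: {q,v} / ∅
  n1: {v} / {q,v}
  n2: {x} / {v}
  n3: {e,q} / {v}
  n4: {e,v} / {e,q}
  n5: {e,x} / {v}
  n6: {x} / ∅
  n7: {x} / ∅

Liveness:
  n0 li=∅ lo={q,v}
  n1 li={q,v} lo={v}
  n2 li={v} lo=∅
  n3 li={v} lo={e,q,v}
  n4 li={e,q} lo={v}
  n5 li={v} lo={v}
  n6 li={v} lo={v}
  n7 li=∅ lo=∅

live-out(n5) = ["v"]

Answer: ["v"]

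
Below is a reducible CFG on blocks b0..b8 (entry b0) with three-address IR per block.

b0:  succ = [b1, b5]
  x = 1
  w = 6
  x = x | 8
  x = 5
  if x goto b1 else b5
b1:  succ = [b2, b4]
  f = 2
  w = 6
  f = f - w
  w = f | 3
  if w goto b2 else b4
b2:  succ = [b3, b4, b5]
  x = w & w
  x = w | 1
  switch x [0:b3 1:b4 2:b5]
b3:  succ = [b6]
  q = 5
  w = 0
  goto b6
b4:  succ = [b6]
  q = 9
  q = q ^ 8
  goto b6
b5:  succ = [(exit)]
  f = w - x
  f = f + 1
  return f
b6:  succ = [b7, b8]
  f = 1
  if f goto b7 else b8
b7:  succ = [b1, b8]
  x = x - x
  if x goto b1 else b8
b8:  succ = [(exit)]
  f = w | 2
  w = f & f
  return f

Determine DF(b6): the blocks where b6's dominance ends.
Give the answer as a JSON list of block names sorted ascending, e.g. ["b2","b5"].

Answer: ["b1"]

Derivation:
idom tree: b1←b0 b2←b1 b3←b2 b4←b1 b5←b0 b6←b1 b7←b6 b8←b6
Dom at joins:
  b1: preds {b0,b7}: {b0} ∩ {b0,b1,b6,b7} = {b0}; idom=b0
  b4: preds {b1,b2}: {b0,b1} ∩ {b0,b1,b2} = {b0,b1}; idom=b1
  b5: preds {b0,b2}: {b0} ∩ {b0,b1,b2} = {b0}; idom=b0
  b6: preds {b3,b4}: {b0,b1,b2,b3} ∩ {b0,b1,b4} = {b0,b1}; idom=b1
  b8: preds {b6,b7}: {b0,b1,b6} ∩ {b0,b1,b6,b7} = {b0,b1,b6}; idom=b6

DF walk-up:
  b1←b0: walk · to b0
  b1←b7: walk b7→b6→b1 to b0
  b4←b1: walk · to b1
  b4←b2: walk b2 to b1
  b5←b0: walk · to b0
  b5←b2: walk b2→b1 to b0
  b6←b3: walk b3→b2 to b1
  b6←b4: walk b4 to b1
  b8←b6: walk · to b6
  b8←b7: walk b7 to b6
  b0 → ∅
  b1 → {b1,b5}
  b2 → {b4,b5,b6}
  b3 → {b6}
  b4 → {b6}
  b5 → ∅
  b6 → {b1}
  b7 → {b1,b8}
  b8 → ∅

DF(b6) = ["b1"]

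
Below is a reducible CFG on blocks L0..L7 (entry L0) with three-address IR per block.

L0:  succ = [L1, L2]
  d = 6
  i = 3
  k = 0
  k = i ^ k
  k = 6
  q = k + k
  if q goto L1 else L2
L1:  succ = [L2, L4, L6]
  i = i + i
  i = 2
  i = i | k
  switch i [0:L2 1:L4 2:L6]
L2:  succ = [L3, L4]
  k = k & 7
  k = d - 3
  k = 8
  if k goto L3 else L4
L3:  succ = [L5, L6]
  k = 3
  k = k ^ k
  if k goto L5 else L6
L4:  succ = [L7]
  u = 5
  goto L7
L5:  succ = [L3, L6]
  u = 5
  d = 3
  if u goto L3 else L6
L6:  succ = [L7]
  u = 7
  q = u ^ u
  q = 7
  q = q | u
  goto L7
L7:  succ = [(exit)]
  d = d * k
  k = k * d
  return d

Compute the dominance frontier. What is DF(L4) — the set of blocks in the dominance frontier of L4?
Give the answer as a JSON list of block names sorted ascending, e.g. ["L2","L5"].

idom tree: L1←L0 L2←L0 L3←L2 L4←L0 L5←L3 L6←L0 L7←L0
Join-block Dom:
  L2: preds {L0,L1}: {L0} ∩ {L0,L1} = {L0}; idom=L0
  L3: preds {L2,L5}: {L0,L2} ∩ {L0,L2,L3,L5} = {L0,L2}; idom=L2
  L4: preds {L1,L2}: {L0,L1} ∩ {L0,L2} = {L0}; idom=L0
  L6: preds {L1,L3,L5}: {L0,L1} ∩ {L0,L2,L3} ∩ {L0,L2,L3,L5} = {L0}; idom=L0
  L7: preds {L4,L6}: {L0,L4} ∩ {L0,L6} = {L0}; idom=L0

Frontier:
  join L2 pred L0: · stop@L0
  join L2 pred L1: L1 stop@L0
  join L3 pred L2: · stop@L2
  join L3 pred L5: L5→L3 stop@L2
  join L4 pred L1: L1 stop@L0
  join L4 pred L2: L2 stop@L0
  join L6 pred L1: L1 stop@L0
  join L6 pred L3: L3→L2 stop@L0
  join L6 pred L5: L5→L3→L2 stop@L0
  join L7 pred L4: L4 stop@L0
  join L7 pred L6: L6 stop@L0
  L0: DF=∅
  L1: DF={L2,L4,L6}
  L2: DF={L4,L6}
  L3: DF={L3,L6}
  L4: DF={L7}
  L5: DF={L3,L6}
  L6: DF={L7}
  L7: DF=∅

DF(L4) = ["L7"]

Answer: ["L7"]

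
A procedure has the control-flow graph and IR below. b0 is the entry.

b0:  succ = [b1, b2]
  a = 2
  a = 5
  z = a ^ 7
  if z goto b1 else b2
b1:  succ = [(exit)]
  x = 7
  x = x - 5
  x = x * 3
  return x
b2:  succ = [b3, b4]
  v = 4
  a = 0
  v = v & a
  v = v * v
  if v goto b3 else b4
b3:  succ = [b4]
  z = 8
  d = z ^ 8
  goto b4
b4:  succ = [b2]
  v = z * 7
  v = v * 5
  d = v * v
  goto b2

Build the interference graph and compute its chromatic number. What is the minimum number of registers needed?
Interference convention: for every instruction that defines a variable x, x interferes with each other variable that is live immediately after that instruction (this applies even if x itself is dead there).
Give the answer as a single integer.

Per-block:
  b0: def={a,z} ue=∅
  b1: def={x} ue=∅
  b2: def={a,v} ue=∅
  b3: def={d,z} ue=∅
  b4: def={d,v} ue={z}

Live sets:
  b0 li=∅ lo={z}
  b1 li=∅ lo=∅
  b2 li={z} lo={z}
  b3 li=∅ lo={z}
  b4 li={z} lo={z}

Interfere edges:
  a — {v,z}
  d — {z}
  v — {a,z}
  x — ∅
  z — {a,d,v}

Chromatic number:
  clique {a,v,z} ⇒ need ≥ 3
  assign a→c1 d→c1 v→c2 x→c0 z→c0 — no edge inside a register ⇒ χ ≤ 3
  χ = 3

Answer: 3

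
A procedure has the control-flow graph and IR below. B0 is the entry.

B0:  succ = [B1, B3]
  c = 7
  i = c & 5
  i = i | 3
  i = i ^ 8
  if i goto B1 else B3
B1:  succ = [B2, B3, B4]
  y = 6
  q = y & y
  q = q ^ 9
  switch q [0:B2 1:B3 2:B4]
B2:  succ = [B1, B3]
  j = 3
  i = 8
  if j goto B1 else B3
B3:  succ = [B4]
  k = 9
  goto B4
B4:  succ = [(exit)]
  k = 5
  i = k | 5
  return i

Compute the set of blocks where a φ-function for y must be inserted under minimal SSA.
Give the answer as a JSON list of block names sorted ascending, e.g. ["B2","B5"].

Answer: ["B1", "B3", "B4"]

Analysis:
idom tree: B1←B0 B2←B1 B3←B0 B4←B0
Join-block Dom:
  B1: preds {B0,B2}: {B0} ∩ {B0,B1,B2} = {B0}; idom=B0
  B3: preds {B0,B1,B2}: {B0} ∩ {B0,B1} ∩ {B0,B1,B2} = {B0}; idom=B0
  B4: preds {B1,B3}: {B0,B1} ∩ {B0,B3} = {B0}; idom=B0

DF derivation:
  join B1 pred B0: · stop@B0
  join B1 pred B2: B2→B1 stop@B0
  join B3 pred B0: · stop@B0
  join B3 pred B1: B1 stop@B0
  join B3 pred B2: B2→B1 stop@B0
  join B4 pred B1: B1 stop@B0
  join B4 pred B3: B3 stop@B0
  B0: DF=∅
  B1: DF={B1,B3,B4}
  B2: DF={B1,B3}
  B3: DF={B4}
  B4: DF=∅

φ for y: defs {B1}
  DF⁺ = {B1,B3,B4}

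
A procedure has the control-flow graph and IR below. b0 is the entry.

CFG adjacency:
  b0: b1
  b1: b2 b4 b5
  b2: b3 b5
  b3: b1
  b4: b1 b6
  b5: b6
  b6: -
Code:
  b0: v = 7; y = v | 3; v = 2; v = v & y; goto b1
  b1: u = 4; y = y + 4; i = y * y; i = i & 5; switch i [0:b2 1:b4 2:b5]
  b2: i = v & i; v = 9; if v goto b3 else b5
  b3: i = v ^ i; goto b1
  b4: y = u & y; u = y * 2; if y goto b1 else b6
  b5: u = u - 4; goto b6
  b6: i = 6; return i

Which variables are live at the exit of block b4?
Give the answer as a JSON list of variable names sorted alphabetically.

Block summaries:
  b0: def={v,y} ue=∅
  b1: def={i,u,y} ue={y}
  b2: def={i,v} ue={i,v}
  b3: def={i} ue={i,v}
  b4: def={u,y} ue={u,y}
  b5: def={u} ue={u}
  b6: def={i} ue=∅

Liveness:
  b0: in=∅ out={v,y}
  b1: in={v,y} out={i,u,v,y}
  b2: in={i,u,v,y} out={i,u,v,y}
  b3: in={i,v,y} out={v,y}
  b4: in={u,v,y} out={v,y}
  b5: in={u} out=∅
  b6: in=∅ out=∅

live-out(b4) = ["v", "y"]

Answer: ["v", "y"]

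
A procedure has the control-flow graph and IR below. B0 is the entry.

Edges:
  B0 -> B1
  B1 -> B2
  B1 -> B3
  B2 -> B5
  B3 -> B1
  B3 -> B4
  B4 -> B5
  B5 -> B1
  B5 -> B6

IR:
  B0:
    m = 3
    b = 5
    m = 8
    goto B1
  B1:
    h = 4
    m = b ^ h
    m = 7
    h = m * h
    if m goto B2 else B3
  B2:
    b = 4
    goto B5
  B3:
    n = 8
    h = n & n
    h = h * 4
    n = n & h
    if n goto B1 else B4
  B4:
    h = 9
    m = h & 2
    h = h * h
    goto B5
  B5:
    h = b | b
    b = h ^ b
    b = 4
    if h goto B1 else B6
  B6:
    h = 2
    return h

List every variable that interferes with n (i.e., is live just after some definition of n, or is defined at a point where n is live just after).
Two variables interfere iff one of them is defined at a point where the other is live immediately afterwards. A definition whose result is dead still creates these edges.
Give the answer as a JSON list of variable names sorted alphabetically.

def/use:
  B0: def={b,m} ue=∅
  B1: def={h,m} ue={b}
  B2: def={b} ue=∅
  B3: def={h,n} ue=∅
  B4: def={h,m} ue=∅
  B5: def={b,h} ue={b}
  B6: def={h} ue=∅

Live sets:
  B0 li=∅ lo={b}
  B1 li={b} lo={b}
  B2 li=∅ lo={b}
  B3 li={b} lo={b}
  B4 li={b} lo={b}
  B5 li={b} lo={b}
  B6 li=∅ lo=∅

Interfere edges:
  b: {h,m,n}
  h: {b,m,n}
  m: {b,h}
  n: {b,h}

N(n) = ["b", "h"]

Answer: ["b", "h"]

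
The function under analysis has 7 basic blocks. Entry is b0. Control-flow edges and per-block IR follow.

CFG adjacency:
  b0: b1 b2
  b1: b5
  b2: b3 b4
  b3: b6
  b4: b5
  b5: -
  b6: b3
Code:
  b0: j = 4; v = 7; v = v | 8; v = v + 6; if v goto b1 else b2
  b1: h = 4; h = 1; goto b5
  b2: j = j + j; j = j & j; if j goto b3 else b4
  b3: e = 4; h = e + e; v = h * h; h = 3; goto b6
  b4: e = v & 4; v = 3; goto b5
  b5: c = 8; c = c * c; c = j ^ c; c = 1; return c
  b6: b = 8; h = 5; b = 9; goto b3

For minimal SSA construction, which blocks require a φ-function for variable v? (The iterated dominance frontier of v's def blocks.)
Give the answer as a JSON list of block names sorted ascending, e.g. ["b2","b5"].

idom tree: b1←b0 b2←b0 b3←b2 b4←b2 b5←b0 b6←b3
Join-block Dom:
  b3: preds {b2,b6}: {b0,b2} ∩ {b0,b2,b3,b6} = {b0,b2}; idom=b2
  b5: preds {b1,b4}: {b0,b1} ∩ {b0,b2,b4} = {b0}; idom=b0

Frontier:
  join b3 pred b2: · stop@b2
  join b3 pred b6: b6→b3 stop@b2
  join b5 pred b1: b1 stop@b0
  join b5 pred b4: b4→b2 stop@b0
  b0: DF=∅
  b1: DF={b5}
  b2: DF={b5}
  b3: DF={b3}
  b4: DF={b5}
  b5: DF=∅
  b6: DF={b3}

φ for v: defs {b0,b3,b4}
  DF⁺ = {b3,b5}

Answer: ["b3", "b5"]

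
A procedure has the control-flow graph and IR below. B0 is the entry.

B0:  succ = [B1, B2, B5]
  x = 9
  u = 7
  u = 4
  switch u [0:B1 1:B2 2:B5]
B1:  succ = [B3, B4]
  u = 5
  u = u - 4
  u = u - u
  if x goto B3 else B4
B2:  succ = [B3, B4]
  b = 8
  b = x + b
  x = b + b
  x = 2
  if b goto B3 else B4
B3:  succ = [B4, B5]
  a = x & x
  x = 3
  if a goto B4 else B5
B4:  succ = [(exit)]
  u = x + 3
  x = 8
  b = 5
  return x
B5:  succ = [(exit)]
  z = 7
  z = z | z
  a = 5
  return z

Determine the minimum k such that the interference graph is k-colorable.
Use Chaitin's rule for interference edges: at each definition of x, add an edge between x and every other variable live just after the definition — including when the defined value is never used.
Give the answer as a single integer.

Answer: 2

Analysis:
def/use:
  B0: def={u,x} ue=∅
  B1: def={u} ue={x}
  B2: def={b,x} ue={x}
  B3: def={a,x} ue={x}
  B4: def={b,u,x} ue={x}
  B5: def={a,z} ue=∅

Backward fixpoint:
  B0: in=∅ out={x}
  B1: in={x} out={x}
  B2: in={x} out={x}
  B3: in={x} out={x}
  B4: in={x} out=∅
  B5: in=∅ out=∅

Conflict graph:
  a: {x,z}
  b: {x}
  u: {x}
  x: {a,b,u}
  z: {a}

Colouring:
  clique {a,x} ⇒ need ≥ 2
  assign a→r1 b→r1 u→r1 x→r0 z→r0 — no edge inside a register ⇒ χ ≤ 2
  χ = 2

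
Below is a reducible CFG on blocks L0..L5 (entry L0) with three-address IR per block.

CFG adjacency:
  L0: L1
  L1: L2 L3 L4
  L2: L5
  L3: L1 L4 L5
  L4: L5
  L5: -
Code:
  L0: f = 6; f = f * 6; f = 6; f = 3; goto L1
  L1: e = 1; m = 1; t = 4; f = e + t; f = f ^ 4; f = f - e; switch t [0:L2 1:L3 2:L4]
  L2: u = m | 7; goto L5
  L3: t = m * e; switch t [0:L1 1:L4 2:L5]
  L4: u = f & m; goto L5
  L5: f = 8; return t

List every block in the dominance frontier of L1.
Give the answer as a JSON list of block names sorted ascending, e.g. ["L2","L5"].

idom tree: L1←L0 L2←L1 L3←L1 L4←L1 L5←L1
Join-block Dom:
  L1: preds {L0,L3}: {L0} ∩ {L0,L1,L3} = {L0}; idom=L0
  L4: preds {L1,L3}: {L0,L1} ∩ {L0,L1,L3} = {L0,L1}; idom=L1
  L5: preds {L2,L3,L4}: {L0,L1,L2} ∩ {L0,L1,L3} ∩ {L0,L1,L4} = {L0,L1}; idom=L1

DF derivation:
  join L1 pred L0: · stop@L0
  join L1 pred L3: L3→L1 stop@L0
  join L4 pred L1: · stop@L1
  join L4 pred L3: L3 stop@L1
  join L5 pred L2: L2 stop@L1
  join L5 pred L3: L3 stop@L1
  join L5 pred L4: L4 stop@L1
  DF(L0)=∅
  DF(L1)={L1}
  DF(L2)={L5}
  DF(L3)={L1,L4,L5}
  DF(L4)={L5}
  DF(L5)=∅

DF(L1) = ["L1"]

Answer: ["L1"]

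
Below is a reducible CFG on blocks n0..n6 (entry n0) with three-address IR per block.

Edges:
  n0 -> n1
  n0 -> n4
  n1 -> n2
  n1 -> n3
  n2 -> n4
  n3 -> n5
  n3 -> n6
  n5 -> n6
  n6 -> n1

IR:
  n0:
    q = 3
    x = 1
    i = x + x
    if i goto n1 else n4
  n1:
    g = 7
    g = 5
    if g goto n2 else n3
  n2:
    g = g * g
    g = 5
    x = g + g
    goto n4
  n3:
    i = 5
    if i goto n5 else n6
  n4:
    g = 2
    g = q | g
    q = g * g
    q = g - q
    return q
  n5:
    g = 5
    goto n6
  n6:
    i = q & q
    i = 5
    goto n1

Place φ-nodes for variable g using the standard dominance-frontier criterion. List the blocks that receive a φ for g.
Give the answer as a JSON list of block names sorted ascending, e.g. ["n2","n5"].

Answer: ["n1", "n4", "n6"]

Derivation:
idom tree: n1←n0 n2←n1 n3←n1 n4←n0 n5←n3 n6←n3
Dom at joins:
  n1: preds {n0,n6}: {n0} ∩ {n0,n1,n3,n6} = {n0}; idom=n0
  n4: preds {n0,n2}: {n0} ∩ {n0,n1,n2} = {n0}; idom=n0
  n6: preds {n3,n5}: {n0,n1,n3} ∩ {n0,n1,n3,n5} = {n0,n1,n3}; idom=n3

DF walk-up:
  n1←n0: walk · to n0
  n1←n6: walk n6→n3→n1 to n0
  n4←n0: walk · to n0
  n4←n2: walk n2→n1 to n0
  n6←n3: walk · to n3
  n6←n5: walk n5 to n3
  n0: DF=∅
  n1: DF={n1,n4}
  n2: DF={n4}
  n3: DF={n1}
  n4: DF=∅
  n5: DF={n6}
  n6: DF={n1}

φ for g: defs {n1,n2,n4,n5}
  DF⁺ = {n1,n4,n6}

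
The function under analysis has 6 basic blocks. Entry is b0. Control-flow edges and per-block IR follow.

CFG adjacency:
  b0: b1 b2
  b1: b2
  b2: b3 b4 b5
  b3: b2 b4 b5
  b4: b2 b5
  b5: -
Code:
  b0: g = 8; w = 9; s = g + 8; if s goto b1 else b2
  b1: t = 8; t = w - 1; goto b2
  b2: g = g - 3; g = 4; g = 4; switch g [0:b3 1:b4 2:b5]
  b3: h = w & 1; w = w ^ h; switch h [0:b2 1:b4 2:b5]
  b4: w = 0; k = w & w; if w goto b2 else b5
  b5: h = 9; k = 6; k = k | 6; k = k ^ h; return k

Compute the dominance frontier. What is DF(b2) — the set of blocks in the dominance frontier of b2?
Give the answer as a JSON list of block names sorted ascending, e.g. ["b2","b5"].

Answer: ["b2"]

Analysis:
idom tree: b1←b0 b2←b0 b3←b2 b4←b2 b5←b2
Join-block Dom:
  b2: preds {b0,b1,b3,b4}: {b0} ∩ {b0,b1} ∩ {b0,b2,b3} ∩ {b0,b2,b4} = {b0}; idom=b0
  b4: preds {b2,b3}: {b0,b2} ∩ {b0,b2,b3} = {b0,b2}; idom=b2
  b5: preds {b2,b3,b4}: {b0,b2} ∩ {b0,b2,b3} ∩ {b0,b2,b4} = {b0,b2}; idom=b2

DF derivation:
  b2←b0: walk · to b0
  b2←b1: walk b1 to b0
  b2←b3: walk b3→b2 to b0
  b2←b4: walk b4→b2 to b0
  b4←b2: walk · to b2
  b4←b3: walk b3 to b2
  b5←b2: walk · to b2
  b5←b3: walk b3 to b2
  b5←b4: walk b4 to b2
  b0: DF=∅
  b1: DF={b2}
  b2: DF={b2}
  b3: DF={b2,b4,b5}
  b4: DF={b2,b5}
  b5: DF=∅

DF(b2) = ["b2"]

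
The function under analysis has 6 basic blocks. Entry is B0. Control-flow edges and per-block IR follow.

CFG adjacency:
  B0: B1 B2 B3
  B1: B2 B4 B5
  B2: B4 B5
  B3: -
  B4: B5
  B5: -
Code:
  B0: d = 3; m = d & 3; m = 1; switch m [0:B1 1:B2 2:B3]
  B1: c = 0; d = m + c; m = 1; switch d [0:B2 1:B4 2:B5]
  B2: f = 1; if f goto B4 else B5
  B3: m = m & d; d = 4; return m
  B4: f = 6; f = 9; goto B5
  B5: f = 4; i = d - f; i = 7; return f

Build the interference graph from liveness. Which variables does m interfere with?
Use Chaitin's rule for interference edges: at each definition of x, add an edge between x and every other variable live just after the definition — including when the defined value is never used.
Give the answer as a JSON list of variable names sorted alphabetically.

Answer: ["c", "d"]

Derivation:
Per-block:
  B0: def={d,m} ue=∅
  B1: def={c,d,m} ue={m}
  B2: def={f} ue=∅
  B3: def={d,m} ue={d,m}
  B4: def={f} ue=∅
  B5: def={f,i} ue={d}

Live sets:
  B0: in=∅ out={d,m}
  B1: in={m} out={d}
  B2: in={d} out={d}
  B3: in={d,m} out=∅
  B4: in={d} out={d}
  B5: in={d} out=∅

Conflict graph:
  c↔{m}
  d↔{f,m}
  f↔{d,i}
  i↔{f}
  m↔{c,d}

N(m) = ["c", "d"]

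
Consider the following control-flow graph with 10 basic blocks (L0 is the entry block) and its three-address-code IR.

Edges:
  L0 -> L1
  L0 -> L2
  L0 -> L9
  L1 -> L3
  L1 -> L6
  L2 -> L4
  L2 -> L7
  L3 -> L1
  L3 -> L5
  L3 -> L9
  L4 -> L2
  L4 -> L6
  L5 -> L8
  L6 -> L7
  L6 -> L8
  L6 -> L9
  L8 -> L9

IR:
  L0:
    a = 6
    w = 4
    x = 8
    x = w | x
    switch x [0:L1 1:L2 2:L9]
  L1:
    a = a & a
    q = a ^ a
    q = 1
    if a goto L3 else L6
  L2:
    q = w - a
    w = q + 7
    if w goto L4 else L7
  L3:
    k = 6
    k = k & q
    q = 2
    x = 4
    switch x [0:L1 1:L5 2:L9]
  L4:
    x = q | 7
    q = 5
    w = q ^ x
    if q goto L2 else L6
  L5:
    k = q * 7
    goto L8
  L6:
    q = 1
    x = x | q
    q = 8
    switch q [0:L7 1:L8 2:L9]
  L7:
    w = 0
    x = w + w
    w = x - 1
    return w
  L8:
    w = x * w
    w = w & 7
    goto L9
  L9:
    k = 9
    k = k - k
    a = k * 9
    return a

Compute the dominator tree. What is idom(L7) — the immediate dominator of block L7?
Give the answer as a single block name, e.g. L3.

Answer: L0

Derivation:
idom tree: L1←L0 L2←L0 L3←L1 L4←L2 L5←L3 L6←L0 L7←L0 L8←L0 L9←L0
Dom at joins:
  L1: preds {L0,L3}: {L0} ∩ {L0,L1,L3} = {L0}; idom=L0
  L2: preds {L0,L4}: {L0} ∩ {L0,L2,L4} = {L0}; idom=L0
  L6: preds {L1,L4}: {L0,L1} ∩ {L0,L2,L4} = {L0}; idom=L0
  L7: preds {L2,L6}: {L0,L2} ∩ {L0,L6} = {L0}; idom=L0
  L8: preds {L5,L6}: {L0,L1,L3,L5} ∩ {L0,L6} = {L0}; idom=L0
  L9: preds {L0,L3,L6,L8}: {L0} ∩ {L0,L1,L3} ∩ {L0,L6} ∩ {L0,L8} = {L0}; idom=L0

idom(L7) = L0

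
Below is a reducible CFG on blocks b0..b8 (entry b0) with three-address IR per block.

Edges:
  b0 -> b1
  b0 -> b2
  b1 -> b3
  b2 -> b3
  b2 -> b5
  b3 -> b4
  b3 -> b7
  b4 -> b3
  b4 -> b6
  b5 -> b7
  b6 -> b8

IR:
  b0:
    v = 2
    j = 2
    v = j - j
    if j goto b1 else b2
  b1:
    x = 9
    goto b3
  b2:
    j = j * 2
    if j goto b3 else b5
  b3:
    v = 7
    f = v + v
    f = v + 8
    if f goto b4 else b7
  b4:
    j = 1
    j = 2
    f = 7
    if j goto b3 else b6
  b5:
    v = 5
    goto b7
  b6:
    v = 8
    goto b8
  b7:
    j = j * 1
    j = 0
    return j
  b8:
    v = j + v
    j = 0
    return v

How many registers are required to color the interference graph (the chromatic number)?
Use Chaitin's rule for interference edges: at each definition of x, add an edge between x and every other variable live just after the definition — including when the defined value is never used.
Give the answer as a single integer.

Answer: 3

Working:
Block summaries:
  b0: {j,v} / ∅
  b1: {x} / ∅
  b2: {j} / {j}
  b3: {f,v} / ∅
  b4: {f,j} / ∅
  b5: {v} / ∅
  b6: {v} / ∅
  b7: {j} / {j}
  b8: {j,v} / {j,v}

Live sets:
  live b0: ∅→{j}
  live b1: {j}→{j}
  live b2: {j}→{j}
  live b3: {j}→{j}
  live b4: ∅→{j}
  live b5: {j}→{j}
  live b6: {j}→{j,v}
  live b7: {j}→∅
  live b8: {j,v}→∅

Conflict graph:
  f↔{j,v}
  j↔{f,v,x}
  v↔{f,j}
  x↔{j}

Registers:
  clique {f,j,v} ⇒ need ≥ 3
  3-colouring: c0={j}  c1={f,x}  c2={v}
  χ = 3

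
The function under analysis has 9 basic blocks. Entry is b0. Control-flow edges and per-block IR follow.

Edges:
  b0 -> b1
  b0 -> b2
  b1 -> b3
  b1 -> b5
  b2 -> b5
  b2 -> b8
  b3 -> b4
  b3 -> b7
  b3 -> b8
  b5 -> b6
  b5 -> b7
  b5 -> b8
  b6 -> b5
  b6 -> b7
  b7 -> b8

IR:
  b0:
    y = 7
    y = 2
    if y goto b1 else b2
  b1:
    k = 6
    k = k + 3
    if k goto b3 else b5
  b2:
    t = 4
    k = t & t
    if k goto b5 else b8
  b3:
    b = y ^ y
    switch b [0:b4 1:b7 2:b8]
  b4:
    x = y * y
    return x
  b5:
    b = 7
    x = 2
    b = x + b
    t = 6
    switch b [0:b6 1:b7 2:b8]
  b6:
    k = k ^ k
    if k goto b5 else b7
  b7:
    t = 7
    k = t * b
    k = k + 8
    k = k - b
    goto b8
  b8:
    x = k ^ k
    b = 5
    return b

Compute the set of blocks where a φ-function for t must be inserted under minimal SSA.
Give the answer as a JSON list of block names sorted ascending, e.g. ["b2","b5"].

Answer: ["b5", "b7", "b8"]

Working:
idom tree: b1←b0 b2←b0 b3←b1 b4←b3 b5←b0 b6←b5 b7←b0 b8←b0
Dom∩ at merges:
  b5: preds {b1,b2,b6}: {b0,b1} ∩ {b0,b2} ∩ {b0,b5,b6} = {b0}; idom=b0
  b7: preds {b3,b5,b6}: {b0,b1,b3} ∩ {b0,b5} ∩ {b0,b5,b6} = {b0}; idom=b0
  b8: preds {b2,b3,b5,b7}: {b0,b2} ∩ {b0,b1,b3} ∩ {b0,b5} ∩ {b0,b7} = {b0}; idom=b0

Frontier:
  b5←b1: walk b1 to b0
  b5←b2: walk b2 to b0
  b5←b6: walk b6→b5 to b0
  b7←b3: walk b3→b1 to b0
  b7←b5: walk b5 to b0
  b7←b6: walk b6→b5 to b0
  b8←b2: walk b2 to b0
  b8←b3: walk b3→b1 to b0
  b8←b5: walk b5 to b0
  b8←b7: walk b7 to b0
  b0 → ∅
  b1 → {b5,b7,b8}
  b2 → {b5,b8}
  b3 → {b7,b8}
  b4 → ∅
  b5 → {b5,b7,b8}
  b6 → {b5,b7}
  b7 → {b8}
  b8 → ∅

φ for t: defs {b2,b5,b7}
  DF⁺ = {b5,b7,b8}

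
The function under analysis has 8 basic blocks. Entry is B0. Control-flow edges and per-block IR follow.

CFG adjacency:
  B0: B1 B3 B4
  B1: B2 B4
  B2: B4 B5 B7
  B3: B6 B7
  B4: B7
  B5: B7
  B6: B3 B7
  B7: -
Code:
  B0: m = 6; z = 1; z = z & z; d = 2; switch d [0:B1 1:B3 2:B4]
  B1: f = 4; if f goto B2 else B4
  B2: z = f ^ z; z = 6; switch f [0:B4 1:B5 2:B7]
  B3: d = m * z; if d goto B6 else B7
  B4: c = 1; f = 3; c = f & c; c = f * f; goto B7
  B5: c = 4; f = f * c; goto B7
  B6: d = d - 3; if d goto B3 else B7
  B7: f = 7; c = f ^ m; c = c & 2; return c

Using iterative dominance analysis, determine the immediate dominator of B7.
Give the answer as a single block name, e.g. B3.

Answer: B0

Working:
idom tree: B1←B0 B2←B1 B3←B0 B4←B0 B5←B2 B6←B3 B7←B0
Dom at joins:
  B3: preds {B0,B6}: {B0} ∩ {B0,B3,B6} = {B0}; idom=B0
  B4: preds {B0,B1,B2}: {B0} ∩ {B0,B1} ∩ {B0,B1,B2} = {B0}; idom=B0
  B7: preds {B2,B3,B4,B5,B6}: {B0,B1,B2} ∩ {B0,B3} ∩ {B0,B4} ∩ {B0,B1,B2,B5} ∩ {B0,B3,B6} = {B0}; idom=B0

idom(B7) = B0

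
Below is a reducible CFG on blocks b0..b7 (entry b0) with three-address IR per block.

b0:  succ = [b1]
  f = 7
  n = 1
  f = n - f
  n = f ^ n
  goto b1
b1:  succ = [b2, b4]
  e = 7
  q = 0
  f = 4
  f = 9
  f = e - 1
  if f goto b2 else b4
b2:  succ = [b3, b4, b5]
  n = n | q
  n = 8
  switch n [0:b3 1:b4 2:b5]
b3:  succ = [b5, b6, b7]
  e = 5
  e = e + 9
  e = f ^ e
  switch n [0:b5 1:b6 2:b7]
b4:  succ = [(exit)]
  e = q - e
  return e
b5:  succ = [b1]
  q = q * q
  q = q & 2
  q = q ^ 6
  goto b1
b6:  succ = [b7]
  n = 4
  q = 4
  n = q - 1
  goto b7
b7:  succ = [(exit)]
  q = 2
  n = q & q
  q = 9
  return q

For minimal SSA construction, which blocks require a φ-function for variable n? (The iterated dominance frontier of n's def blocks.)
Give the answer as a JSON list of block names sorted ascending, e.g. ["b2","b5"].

idom tree: b1←b0 b2←b1 b3←b2 b4←b1 b5←b2 b6←b3 b7←b3
Join-block Dom:
  b1: preds {b0,b5}: {b0} ∩ {b0,b1,b2,b5} = {b0}; idom=b0
  b4: preds {b1,b2}: {b0,b1} ∩ {b0,b1,b2} = {b0,b1}; idom=b1
  b5: preds {b2,b3}: {b0,b1,b2} ∩ {b0,b1,b2,b3} = {b0,b1,b2}; idom=b2
  b7: preds {b3,b6}: {b0,b1,b2,b3} ∩ {b0,b1,b2,b3,b6} = {b0,b1,b2,b3}; idom=b3

Frontier:
  b1←b0: walk · to b0
  b1←b5: walk b5→b2→b1 to b0
  b4←b1: walk · to b1
  b4←b2: walk b2 to b1
  b5←b2: walk · to b2
  b5←b3: walk b3 to b2
  b7←b3: walk · to b3
  b7←b6: walk b6 to b3
  b0: DF=∅
  b1: DF={b1}
  b2: DF={b1,b4}
  b3: DF={b5}
  b4: DF=∅
  b5: DF={b1}
  b6: DF={b7}
  b7: DF=∅

φ for n: defs {b0,b2,b6,b7}
  DF⁺ = {b1,b4,b7}

Answer: ["b1", "b4", "b7"]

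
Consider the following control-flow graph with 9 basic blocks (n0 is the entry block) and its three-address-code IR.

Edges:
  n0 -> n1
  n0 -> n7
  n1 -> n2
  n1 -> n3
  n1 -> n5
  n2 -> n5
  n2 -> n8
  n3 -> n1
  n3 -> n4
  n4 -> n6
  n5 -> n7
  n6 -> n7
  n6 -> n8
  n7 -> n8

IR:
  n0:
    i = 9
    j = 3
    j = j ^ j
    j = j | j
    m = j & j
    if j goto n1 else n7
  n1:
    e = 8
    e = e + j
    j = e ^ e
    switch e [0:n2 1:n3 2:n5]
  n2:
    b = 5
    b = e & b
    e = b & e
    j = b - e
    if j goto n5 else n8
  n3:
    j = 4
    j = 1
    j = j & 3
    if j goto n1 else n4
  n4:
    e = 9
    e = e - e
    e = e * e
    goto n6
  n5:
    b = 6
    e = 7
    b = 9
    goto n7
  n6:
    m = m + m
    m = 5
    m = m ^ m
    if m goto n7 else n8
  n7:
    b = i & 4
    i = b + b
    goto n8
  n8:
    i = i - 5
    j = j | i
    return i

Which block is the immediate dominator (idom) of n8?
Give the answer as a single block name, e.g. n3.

idom tree: n1←n0 n2←n1 n3←n1 n4←n3 n5←n1 n6←n4 n7←n0 n8←n0
Join-block Dom:
  n1: preds {n0,n3}: {n0} ∩ {n0,n1,n3} = {n0}; idom=n0
  n5: preds {n1,n2}: {n0,n1} ∩ {n0,n1,n2} = {n0,n1}; idom=n1
  n7: preds {n0,n5,n6}: {n0} ∩ {n0,n1,n5} ∩ {n0,n1,n3,n4,n6} = {n0}; idom=n0
  n8: preds {n2,n6,n7}: {n0,n1,n2} ∩ {n0,n1,n3,n4,n6} ∩ {n0,n7} = {n0}; idom=n0

idom(n8) = n0

Answer: n0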